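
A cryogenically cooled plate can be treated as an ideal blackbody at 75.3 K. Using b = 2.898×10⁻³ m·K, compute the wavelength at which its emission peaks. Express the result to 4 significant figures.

λ_max ≈ 38.49 μm

Wien's displacement law: λ_max = b/T = (2.898×10⁻³ m·K)/(75.3 K) = 3.8486×10⁻⁵ m.
That is 38.49 μm, in the infrared range.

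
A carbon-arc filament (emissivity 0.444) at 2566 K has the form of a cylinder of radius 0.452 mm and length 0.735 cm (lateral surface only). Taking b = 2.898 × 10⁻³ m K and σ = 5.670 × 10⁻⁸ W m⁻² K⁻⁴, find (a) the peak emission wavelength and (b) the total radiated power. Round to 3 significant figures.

(a) λ_max = b/T = 2.898×10⁻³/2566 = 1.129×10⁻⁶ m = 1.13×10³ nm.
Lateral area A = 2πrL = 2π×4.52×10⁻⁴×7.35×10⁻³ = 2.08740×10⁻⁵ m².
(b) P = εσAT⁴ = 0.444×5.670×10⁻⁸×2.08740×10⁻⁵×(2566)⁴ = 22.8 W.

λ_max ≈ 1.13×10³ nm; P ≈ 22.8 W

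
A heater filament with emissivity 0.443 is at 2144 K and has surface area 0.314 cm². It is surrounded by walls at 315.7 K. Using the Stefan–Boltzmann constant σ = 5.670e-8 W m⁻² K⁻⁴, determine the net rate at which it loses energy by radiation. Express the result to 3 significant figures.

Area A = 0.314 cm² = 3.14×10⁻⁵ m².
Net radiated power P_net = εσA(T⁴ − T₀⁴) = 0.443×5.670×10⁻⁸×3.14×10⁻⁵×(2144⁴ − 315.7⁴).
T⁴ − T₀⁴ = 2.11300×10¹³ − 9.93341×10⁹ = 2.11201×10¹³ K⁴, so P_net = 16.7 W.

Net loss ≈ 16.7 W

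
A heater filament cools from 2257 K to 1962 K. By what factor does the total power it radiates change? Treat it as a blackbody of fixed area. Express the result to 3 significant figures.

P ∝ T⁴, so P₂/P₁ = (T₂/T₁)⁴ = (1962/2257)⁴ = (0.869296)⁴ = 0.571.

P₂/P₁ ≈ 0.571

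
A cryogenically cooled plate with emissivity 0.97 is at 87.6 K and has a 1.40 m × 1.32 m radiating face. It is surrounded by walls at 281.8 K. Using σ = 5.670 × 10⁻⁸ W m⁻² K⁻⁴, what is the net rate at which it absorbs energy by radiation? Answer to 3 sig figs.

Net gain ≈ 635 W

Area A = 1.40 × 1.32 = 1.848 m².
Net radiated power P_net = εσA(T⁴ − T₀⁴) = 0.97×5.670×10⁻⁸×1.848×(87.6⁴ − 281.8⁴).
T⁴ − T₀⁴ = 5.88866×10⁷ − 6.30615×10⁹ = -6.24726×10⁹ K⁴, so P_net = -635 W — negative, meaning a net gain of 635 W.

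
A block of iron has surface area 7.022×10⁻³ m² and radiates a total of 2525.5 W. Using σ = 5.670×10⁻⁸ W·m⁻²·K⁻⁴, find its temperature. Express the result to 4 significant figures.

Area A = 7.022×10⁻³ m².
P = σAT⁴ ⇒ T = (P/(σA))^(1/4) = (2525.5/(5.670×10⁻⁸×7.022×10⁻³))^(1/4) = 1587 K.

T ≈ 1587 K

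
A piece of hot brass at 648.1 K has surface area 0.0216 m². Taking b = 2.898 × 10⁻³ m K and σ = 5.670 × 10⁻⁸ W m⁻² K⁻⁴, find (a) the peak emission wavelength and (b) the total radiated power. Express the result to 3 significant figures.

(a) λ_max = b/T = 2.898×10⁻³/648.1 = 4.472×10⁻⁶ m = 4.47 μm.
Area A = 0.0216 m².
(b) P = σAT⁴ = 5.670×10⁻⁸×0.0216×(648.1)⁴ = 216 W.

λ_max ≈ 4.47 μm; P ≈ 216 W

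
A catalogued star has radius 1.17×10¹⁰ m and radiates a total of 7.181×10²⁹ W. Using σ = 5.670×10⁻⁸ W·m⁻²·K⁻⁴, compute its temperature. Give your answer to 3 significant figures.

Surface area A = 4πR² = 4π(1.17×10¹⁰ m)² = 1.72021×10²¹ m².
P = σAT⁴ ⇒ T = (P/(σA))^(1/4) = (7.181×10²⁹/(5.670×10⁻⁸×1.72021×10²¹))^(1/4) = 9.26×10³ K.

T ≈ 9.26×10³ K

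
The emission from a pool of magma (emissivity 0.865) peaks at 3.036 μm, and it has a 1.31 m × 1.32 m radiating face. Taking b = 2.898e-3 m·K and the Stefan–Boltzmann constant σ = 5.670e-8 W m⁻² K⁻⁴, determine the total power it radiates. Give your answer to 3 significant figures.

P ≈ 7.04×10⁴ W

Wien's law: T = b/λ_max = 2.898×10⁻³/3.036×10⁻⁶ = 954.545 K.
Area A = 1.31 × 1.32 = 1.7292 m².
Then P = εσAT⁴ = 0.865×5.670×10⁻⁸×1.7292×(954.545)⁴ = 7.04×10⁴ W.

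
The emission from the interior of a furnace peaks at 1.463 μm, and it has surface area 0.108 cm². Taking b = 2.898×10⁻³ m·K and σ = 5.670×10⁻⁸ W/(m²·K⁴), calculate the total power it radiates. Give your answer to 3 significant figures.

P ≈ 9.43 W

Wien's law: T = b/λ_max = 2.898×10⁻³/1.463×10⁻⁶ = 1980.86 K.
Area A = 0.108 cm² = 1.08×10⁻⁵ m².
Then P = σAT⁴ = 5.670×10⁻⁸×1.08×10⁻⁵×(1980.86)⁴ = 9.43 W.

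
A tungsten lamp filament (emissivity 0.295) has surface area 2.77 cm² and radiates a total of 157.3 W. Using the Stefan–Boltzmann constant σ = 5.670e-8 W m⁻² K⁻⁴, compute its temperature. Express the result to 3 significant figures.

Area A = 2.77 cm² = 2.77×10⁻⁴ m².
P = εσAT⁴ ⇒ T = (P/(εσA))^(1/4) = (157.3/(0.295×5.670×10⁻⁸×2.77×10⁻⁴))^(1/4) = 2.41×10³ K.

T ≈ 2.41×10³ K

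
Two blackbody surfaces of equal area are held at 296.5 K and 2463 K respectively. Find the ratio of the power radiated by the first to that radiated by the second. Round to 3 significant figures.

With equal areas, P₁/P₂ = (T₁/T₂)⁴ = (296.5/2463)⁴ = 2.10×10⁻⁴.

P₁/P₂ ≈ 2.10×10⁻⁴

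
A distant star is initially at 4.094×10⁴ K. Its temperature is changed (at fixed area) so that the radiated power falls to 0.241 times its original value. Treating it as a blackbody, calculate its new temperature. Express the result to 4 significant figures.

T₂ ≈ 2.868×10⁴ K

P ∝ T⁴, so T₂/T₁ = (P₂/P₁)^(1/4) = (0.241)^(1/4) = 0.700655.
T₂ = 4.094×10⁴ × 0.700655 = 2.868×10⁴ K.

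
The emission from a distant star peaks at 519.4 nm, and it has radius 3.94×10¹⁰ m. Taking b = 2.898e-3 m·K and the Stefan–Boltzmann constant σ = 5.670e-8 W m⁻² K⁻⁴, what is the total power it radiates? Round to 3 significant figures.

Wien's law: T = b/λ_max = 2.898×10⁻³/5.194×10⁻⁷ = 5579.51 K.
Surface area A = 4πR² = 4π(3.94×10¹⁰ m)² = 1.95075×10²² m².
Then P = σAT⁴ = 5.670×10⁻⁸×1.95075×10²²×(5579.51)⁴ = 1.07×10³⁰ W.

P ≈ 1.07×10³⁰ W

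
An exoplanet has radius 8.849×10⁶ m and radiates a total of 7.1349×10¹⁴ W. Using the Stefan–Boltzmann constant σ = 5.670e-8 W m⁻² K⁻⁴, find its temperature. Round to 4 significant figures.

T ≈ 59.80 K

Surface area A = 4πR² = 4π(8.849×10⁶ m)² = 9.84007×10¹⁴ m².
P = σAT⁴ ⇒ T = (P/(σA))^(1/4) = (7.1349×10¹⁴/(5.670×10⁻⁸×9.84007×10¹⁴))^(1/4) = 59.80 K.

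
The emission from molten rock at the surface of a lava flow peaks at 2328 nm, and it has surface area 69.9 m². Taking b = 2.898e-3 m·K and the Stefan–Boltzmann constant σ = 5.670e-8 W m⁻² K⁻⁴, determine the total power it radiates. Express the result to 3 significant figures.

P ≈ 9.52×10⁶ W

Wien's law: T = b/λ_max = 2.898×10⁻³/2.328×10⁻⁶ = 1244.85 K.
Area A = 69.9 m².
Then P = σAT⁴ = 5.670×10⁻⁸×69.9×(1244.85)⁴ = 9.52×10⁶ W.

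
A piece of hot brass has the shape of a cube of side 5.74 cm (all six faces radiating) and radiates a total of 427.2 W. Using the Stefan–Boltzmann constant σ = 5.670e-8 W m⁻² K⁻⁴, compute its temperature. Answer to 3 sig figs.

Area A = 6s² = 6×(0.0574 m)² = 0.0197686 m².
P = σAT⁴ ⇒ T = (P/(σA))^(1/4) = (427.2/(5.670×10⁻⁸×0.0197686))^(1/4) = 786 K.

T ≈ 786 K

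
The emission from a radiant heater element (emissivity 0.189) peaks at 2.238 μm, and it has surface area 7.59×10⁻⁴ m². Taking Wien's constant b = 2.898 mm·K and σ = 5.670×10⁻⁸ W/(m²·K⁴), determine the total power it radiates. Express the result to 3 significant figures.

P ≈ 22.9 W

Wien's law: T = b/λ_max = 2.898×10⁻³/2.238×10⁻⁶ = 1294.91 K.
Area A = 7.59×10⁻⁴ m².
Then P = εσAT⁴ = 0.189×5.670×10⁻⁸×7.59×10⁻⁴×(1294.91)⁴ = 22.9 W.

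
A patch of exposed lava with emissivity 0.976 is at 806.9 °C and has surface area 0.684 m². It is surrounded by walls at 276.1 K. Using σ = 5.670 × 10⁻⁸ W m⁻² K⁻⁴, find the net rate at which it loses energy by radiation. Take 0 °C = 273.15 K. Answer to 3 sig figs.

Net loss ≈ 5.13×10⁴ W

T = 806.9 °C + 273.15 = 1080.05 K.
Area A = 0.684 m².
Net radiated power P_net = εσA(T⁴ − T₀⁴) = 0.976×5.670×10⁻⁸×0.684×(1080.05⁴ − 276.1⁴).
T⁴ − T₀⁴ = 1.36074×10¹² − 5.81120×10⁹ = 1.35493×10¹² K⁴, so P_net = 5.13×10⁴ W.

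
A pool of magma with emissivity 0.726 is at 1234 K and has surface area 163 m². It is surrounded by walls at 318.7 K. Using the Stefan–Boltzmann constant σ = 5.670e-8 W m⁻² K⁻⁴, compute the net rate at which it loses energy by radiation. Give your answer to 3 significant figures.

Area A = 163 m².
Net radiated power P_net = εσA(T⁴ − T₀⁴) = 0.726×5.670×10⁻⁸×163×(1234⁴ − 318.7⁴).
T⁴ − T₀⁴ = 2.31879×10¹² − 1.03164×10¹⁰ = 2.30847×10¹² K⁴, so P_net = 1.55×10⁷ W.

Net loss ≈ 1.55×10⁷ W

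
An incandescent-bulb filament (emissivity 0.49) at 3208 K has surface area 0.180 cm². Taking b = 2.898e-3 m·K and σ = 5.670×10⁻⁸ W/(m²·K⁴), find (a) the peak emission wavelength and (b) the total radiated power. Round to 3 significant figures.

(a) λ_max = b/T = 2.898×10⁻³/3208 = 9.034×10⁻⁷ m = 0.903 μm.
Area A = 0.180 cm² = 1.80×10⁻⁵ m².
(b) P = εσAT⁴ = 0.49×5.670×10⁻⁸×1.80×10⁻⁵×(3208)⁴ = 53.0 W.

λ_max ≈ 0.903 μm; P ≈ 53.0 W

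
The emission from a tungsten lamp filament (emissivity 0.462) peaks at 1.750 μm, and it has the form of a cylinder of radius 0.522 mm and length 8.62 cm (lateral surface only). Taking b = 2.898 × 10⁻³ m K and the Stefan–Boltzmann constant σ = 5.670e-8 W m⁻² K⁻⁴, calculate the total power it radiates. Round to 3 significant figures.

Wien's law: T = b/λ_max = 2.898×10⁻³/1.750×10⁻⁶ = 1656.00 K.
Lateral area A = 2πrL = 2π×5.22×10⁻⁴×0.0862 = 2.82721×10⁻⁴ m².
Then P = εσAT⁴ = 0.462×5.670×10⁻⁸×2.82721×10⁻⁴×(1656.00)⁴ = 55.7 W.

P ≈ 55.7 W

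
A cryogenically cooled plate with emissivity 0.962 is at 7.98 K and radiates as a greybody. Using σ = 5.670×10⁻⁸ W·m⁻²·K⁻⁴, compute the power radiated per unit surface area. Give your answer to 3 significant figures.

I ≈ 2.21×10⁻⁴ W/m²

Stefan–Boltzmann: I = εσT⁴ = 0.962 × 5.670×10⁻⁸ × (7.98)⁴ = 2.21×10⁻⁴ W/m².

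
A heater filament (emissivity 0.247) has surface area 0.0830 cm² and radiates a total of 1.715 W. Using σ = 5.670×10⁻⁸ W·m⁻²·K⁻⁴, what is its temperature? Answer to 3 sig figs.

Area A = 0.0830 cm² = 8.30×10⁻⁶ m².
P = εσAT⁴ ⇒ T = (P/(εσA))^(1/4) = (1.715/(0.247×5.670×10⁻⁸×8.30×10⁻⁶))^(1/4) = 1.96×10³ K.

T ≈ 1.96×10³ K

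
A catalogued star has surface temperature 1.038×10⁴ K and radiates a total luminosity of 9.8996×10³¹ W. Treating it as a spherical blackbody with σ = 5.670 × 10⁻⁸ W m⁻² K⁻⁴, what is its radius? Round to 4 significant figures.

L = 4πR²σT⁴ ⇒ R = √(L/(4πσT⁴)).
σT⁴ = 6.58222×10⁸ W/m², so R = √(9.8996×10³¹/(4π×6.58222×10⁸)) = 1.094×10¹¹ m.

R ≈ 1.094×10¹¹ m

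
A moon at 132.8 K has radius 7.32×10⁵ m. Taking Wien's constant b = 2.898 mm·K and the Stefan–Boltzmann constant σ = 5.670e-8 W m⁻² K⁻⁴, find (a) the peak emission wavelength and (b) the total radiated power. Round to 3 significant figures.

λ_max ≈ 21.8 μm; P ≈ 1.19×10¹⁴ W

(a) λ_max = b/T = 2.898×10⁻³/132.8 = 2.182×10⁻⁵ m = 21.8 μm.
Surface area A = 4πR² = 4π(7.32×10⁵ m)² = 6.73336×10¹² m².
(b) P = σAT⁴ = 5.670×10⁻⁸×6.73336×10¹²×(132.8)⁴ = 1.19×10¹⁴ W.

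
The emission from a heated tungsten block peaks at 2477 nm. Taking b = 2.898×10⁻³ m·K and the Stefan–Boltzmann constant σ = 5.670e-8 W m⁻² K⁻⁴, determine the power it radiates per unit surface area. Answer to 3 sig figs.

I ≈ 1.06×10⁵ W/m²

Wien's law: T = b/λ_max = 2.898×10⁻³/2.477×10⁻⁶ = 1169.96 K.
Then I = σT⁴ = 5.670×10⁻⁸×(1169.96)⁴ = 1.06×10⁵ W/m².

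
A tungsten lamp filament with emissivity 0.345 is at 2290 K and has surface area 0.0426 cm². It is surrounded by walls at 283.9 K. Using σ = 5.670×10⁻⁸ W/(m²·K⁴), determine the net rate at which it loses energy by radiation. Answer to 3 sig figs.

Area A = 0.0426 cm² = 4.26×10⁻⁶ m².
Net radiated power P_net = εσA(T⁴ − T₀⁴) = 0.345×5.670×10⁻⁸×4.26×10⁻⁶×(2290⁴ − 283.9⁴).
T⁴ − T₀⁴ = 2.75006×10¹³ − 6.49623×10⁹ = 2.74941×10¹³ K⁴, so P_net = 2.29 W.

Net loss ≈ 2.29 W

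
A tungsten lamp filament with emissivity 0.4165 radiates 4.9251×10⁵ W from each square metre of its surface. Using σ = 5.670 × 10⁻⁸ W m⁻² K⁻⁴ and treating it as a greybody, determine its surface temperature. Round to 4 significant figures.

T ≈ 2137 K

I = εσT⁴, so T = (I/εσ)^(1/4) = (4.9251×10⁵/(0.4165×5.670×10⁻⁸))^(1/4) = 2137 K.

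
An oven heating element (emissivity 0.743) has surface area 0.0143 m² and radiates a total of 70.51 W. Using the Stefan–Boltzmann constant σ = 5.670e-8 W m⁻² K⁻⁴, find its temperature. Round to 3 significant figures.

T ≈ 585 K

Area A = 0.0143 m².
P = εσAT⁴ ⇒ T = (P/(εσA))^(1/4) = (70.51/(0.743×5.670×10⁻⁸×0.0143))^(1/4) = 585 K.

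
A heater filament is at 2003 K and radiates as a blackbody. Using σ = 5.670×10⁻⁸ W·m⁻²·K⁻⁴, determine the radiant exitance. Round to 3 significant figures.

Stefan–Boltzmann: I = σT⁴ = 5.670×10⁻⁸ × (2003)⁴ = 9.13×10⁵ W/m².

I ≈ 9.13×10⁵ W/m²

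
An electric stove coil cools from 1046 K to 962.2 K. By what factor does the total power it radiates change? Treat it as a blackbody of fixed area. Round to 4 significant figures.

P₂/P₁ ≈ 0.7160

P ∝ T⁴, so P₂/P₁ = (T₂/T₁)⁴ = (962.2/1046)⁴ = (0.919885)⁴ = 0.7160.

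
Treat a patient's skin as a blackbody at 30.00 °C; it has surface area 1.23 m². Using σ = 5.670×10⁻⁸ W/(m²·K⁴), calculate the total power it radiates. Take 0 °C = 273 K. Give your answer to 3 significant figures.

T = 30.00 °C + 273 = 303.00 K.
Area A = 1.23 m².
P = σAT⁴ = 5.670×10⁻⁸ × 1.23 × (303.00)⁴ = 588 W.

P ≈ 588 W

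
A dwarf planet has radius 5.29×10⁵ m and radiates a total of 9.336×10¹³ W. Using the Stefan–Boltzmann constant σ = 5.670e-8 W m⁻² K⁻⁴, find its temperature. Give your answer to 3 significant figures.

Surface area A = 4πR² = 4π(5.29×10⁵ m)² = 3.51659×10¹² m².
P = σAT⁴ ⇒ T = (P/(σA))^(1/4) = (9.336×10¹³/(5.670×10⁻⁸×3.51659×10¹²))^(1/4) = 147 K.

T ≈ 147 K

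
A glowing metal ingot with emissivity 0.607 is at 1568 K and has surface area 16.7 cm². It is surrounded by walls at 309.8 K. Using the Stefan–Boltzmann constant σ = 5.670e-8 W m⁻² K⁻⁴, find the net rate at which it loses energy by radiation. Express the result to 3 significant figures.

Net loss ≈ 347 W

Area A = 16.7 cm² = 1.67×10⁻³ m².
Net radiated power P_net = εσA(T⁴ − T₀⁴) = 0.607×5.670×10⁻⁸×1.67×10⁻³×(1568⁴ − 309.8⁴).
T⁴ − T₀⁴ = 6.04483×10¹² − 9.21140×10⁹ = 6.03562×10¹² K⁴, so P_net = 347 W.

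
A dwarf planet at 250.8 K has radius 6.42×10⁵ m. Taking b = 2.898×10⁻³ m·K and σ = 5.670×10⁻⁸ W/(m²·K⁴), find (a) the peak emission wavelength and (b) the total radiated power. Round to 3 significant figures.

λ_max ≈ 11.6 μm; P ≈ 1.16×10¹⁵ W

(a) λ_max = b/T = 2.898×10⁻³/250.8 = 1.156×10⁻⁵ m = 11.6 μm.
Surface area A = 4πR² = 4π(6.42×10⁵ m)² = 5.17941×10¹² m².
(b) P = σAT⁴ = 5.670×10⁻⁸×5.17941×10¹²×(250.8)⁴ = 1.16×10¹⁵ W.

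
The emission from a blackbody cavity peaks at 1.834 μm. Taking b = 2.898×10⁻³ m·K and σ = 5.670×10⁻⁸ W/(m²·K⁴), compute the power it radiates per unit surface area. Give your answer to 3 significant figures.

I ≈ 3.53×10⁵ W/m²

Wien's law: T = b/λ_max = 2.898×10⁻³/1.834×10⁻⁶ = 1580.15 K.
Then I = σT⁴ = 5.670×10⁻⁸×(1580.15)⁴ = 3.53×10⁵ W/m².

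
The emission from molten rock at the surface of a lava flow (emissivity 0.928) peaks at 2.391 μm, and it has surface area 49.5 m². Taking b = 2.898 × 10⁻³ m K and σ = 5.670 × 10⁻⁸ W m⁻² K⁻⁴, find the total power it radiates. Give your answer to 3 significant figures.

Wien's law: T = b/λ_max = 2.898×10⁻³/2.391×10⁻⁶ = 1212.05 K.
Area A = 49.5 m².
Then P = εσAT⁴ = 0.928×5.670×10⁻⁸×49.5×(1212.05)⁴ = 5.62×10⁶ W.

P ≈ 5.62×10⁶ W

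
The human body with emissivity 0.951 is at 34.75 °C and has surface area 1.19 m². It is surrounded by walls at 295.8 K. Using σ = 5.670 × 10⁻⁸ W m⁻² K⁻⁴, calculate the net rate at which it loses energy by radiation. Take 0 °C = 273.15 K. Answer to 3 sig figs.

Net loss ≈ 85.4 W

T = 34.75 °C + 273.15 = 307.90 K.
Area A = 1.19 m².
Net radiated power P_net = εσA(T⁴ − T₀⁴) = 0.951×5.670×10⁻⁸×1.19×(307.90⁴ − 295.8⁴).
T⁴ − T₀⁴ = 8.98750×10⁹ − 7.65584×10⁹ = 1.33166×10⁹ K⁴, so P_net = 85.4 W.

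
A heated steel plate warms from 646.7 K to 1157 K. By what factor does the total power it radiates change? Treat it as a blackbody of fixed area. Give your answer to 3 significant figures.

P₂/P₁ ≈ 10.2

P ∝ T⁴, so P₂/P₁ = (T₂/T₁)⁴ = (1157/646.7)⁴ = (1.78908)⁴ = 10.2.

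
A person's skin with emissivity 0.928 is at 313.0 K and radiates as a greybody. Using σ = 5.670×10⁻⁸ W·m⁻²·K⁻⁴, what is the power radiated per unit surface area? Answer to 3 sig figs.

I ≈ 505 W/m²

Stefan–Boltzmann: I = εσT⁴ = 0.928 × 5.670×10⁻⁸ × (313.0)⁴ = 505 W/m².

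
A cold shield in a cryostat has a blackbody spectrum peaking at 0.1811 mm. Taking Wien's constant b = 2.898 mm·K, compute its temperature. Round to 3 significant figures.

T ≈ 16.0 K

Wien's law gives T = b/λ_max = (2.898×10⁻³ m·K)/(1.811×10⁻⁴ m) = 16.0 K.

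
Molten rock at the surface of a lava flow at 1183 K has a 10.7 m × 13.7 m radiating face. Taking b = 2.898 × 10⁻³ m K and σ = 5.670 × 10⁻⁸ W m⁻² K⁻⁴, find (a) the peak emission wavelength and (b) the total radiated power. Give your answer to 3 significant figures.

λ_max ≈ 2.45 μm; P ≈ 1.63×10⁷ W

(a) λ_max = b/T = 2.898×10⁻³/1183 = 2.450×10⁻⁶ m = 2.45 μm.
Area A = 10.7 × 13.7 = 146.59 m².
(b) P = σAT⁴ = 5.670×10⁻⁸×146.59×(1183)⁴ = 1.63×10⁷ W.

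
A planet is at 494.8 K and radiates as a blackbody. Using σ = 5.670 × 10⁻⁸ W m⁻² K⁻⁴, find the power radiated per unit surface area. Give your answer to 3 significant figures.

I ≈ 3.40×10³ W/m²

Stefan–Boltzmann: I = σT⁴ = 5.670×10⁻⁸ × (494.8)⁴ = 3.40×10³ W/m².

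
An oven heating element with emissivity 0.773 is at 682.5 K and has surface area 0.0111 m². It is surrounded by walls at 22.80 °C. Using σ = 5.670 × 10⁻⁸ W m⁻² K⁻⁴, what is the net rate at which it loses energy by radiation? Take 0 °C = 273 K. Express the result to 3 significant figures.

Surroundings: T = 22.80 °C + 273 = 295.80 K.
Area A = 0.0111 m².
Net radiated power P_net = εσA(T⁴ − T₀⁴) = 0.773×5.670×10⁻⁸×0.0111×(682.5⁴ − 295.80⁴).
T⁴ − T₀⁴ = 2.16975×10¹¹ − 7.65584×10⁹ = 2.09319×10¹¹ K⁴, so P_net = 102 W.

Net loss ≈ 102 W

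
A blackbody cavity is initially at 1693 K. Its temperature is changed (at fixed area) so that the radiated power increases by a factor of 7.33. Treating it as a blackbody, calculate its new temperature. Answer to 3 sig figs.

T₂ ≈ 2.79×10³ K

P ∝ T⁴, so T₂/T₁ = (P₂/P₁)^(1/4) = (7.33)^(1/4) = 1.64542.
T₂ = 1693 × 1.64542 = 2.79×10³ K.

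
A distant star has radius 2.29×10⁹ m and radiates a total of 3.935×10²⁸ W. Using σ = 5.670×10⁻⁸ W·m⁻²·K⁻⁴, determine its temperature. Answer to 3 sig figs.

T ≈ 1.01×10⁴ K

Surface area A = 4πR² = 4π(2.29×10⁹ m)² = 6.58993×10¹⁹ m².
P = σAT⁴ ⇒ T = (P/(σA))^(1/4) = (3.935×10²⁸/(5.670×10⁻⁸×6.58993×10¹⁹))^(1/4) = 1.01×10⁴ K.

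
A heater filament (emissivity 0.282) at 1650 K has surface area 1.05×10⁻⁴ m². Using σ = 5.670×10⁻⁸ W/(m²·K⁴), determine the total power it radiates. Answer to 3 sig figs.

Area A = 1.05×10⁻⁴ m².
P = εσAT⁴ = 0.282 × 5.670×10⁻⁸ × 1.05×10⁻⁴ × (1650)⁴ = 12.4 W.

P ≈ 12.4 W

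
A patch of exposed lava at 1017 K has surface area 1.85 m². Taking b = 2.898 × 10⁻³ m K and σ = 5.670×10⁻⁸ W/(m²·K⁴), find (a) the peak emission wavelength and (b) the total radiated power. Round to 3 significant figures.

λ_max ≈ 2.85 μm; P ≈ 1.12×10⁵ W

(a) λ_max = b/T = 2.898×10⁻³/1017 = 2.850×10⁻⁶ m = 2.85 μm.
Area A = 1.85 m².
(b) P = σAT⁴ = 5.670×10⁻⁸×1.85×(1017)⁴ = 1.12×10⁵ W.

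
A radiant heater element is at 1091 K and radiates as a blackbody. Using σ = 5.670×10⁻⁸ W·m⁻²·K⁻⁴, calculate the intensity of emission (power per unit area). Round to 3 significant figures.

I ≈ 8.03×10⁴ W/m²

Stefan–Boltzmann: I = σT⁴ = 5.670×10⁻⁸ × (1091)⁴ = 8.03×10⁴ W/m².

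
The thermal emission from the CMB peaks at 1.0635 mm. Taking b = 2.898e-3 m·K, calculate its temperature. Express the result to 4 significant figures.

T ≈ 2.725 K

Wien's law gives T = b/λ_max = (2.898×10⁻³ m·K)/(1.0635×10⁻³ m) = 2.725 K.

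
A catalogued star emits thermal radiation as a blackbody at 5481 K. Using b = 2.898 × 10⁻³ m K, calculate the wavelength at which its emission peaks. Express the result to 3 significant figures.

λ_max ≈ 0.529 μm

Wien's displacement law: λ_max = b/T = (2.898×10⁻³ m·K)/(5481 K) = 5.287×10⁻⁷ m.
That is 0.529 μm, in the visible range.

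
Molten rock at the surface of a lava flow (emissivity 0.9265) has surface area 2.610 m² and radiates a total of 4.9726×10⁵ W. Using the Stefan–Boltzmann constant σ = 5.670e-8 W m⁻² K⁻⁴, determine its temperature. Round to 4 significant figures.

Area A = 2.610 m².
P = εσAT⁴ ⇒ T = (P/(εσA))^(1/4) = (4.9726×10⁵/(0.9265×5.670×10⁻⁸×2.610))^(1/4) = 1380 K.

T ≈ 1380 K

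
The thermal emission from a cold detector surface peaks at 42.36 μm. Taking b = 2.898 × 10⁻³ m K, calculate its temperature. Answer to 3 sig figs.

Wien's law gives T = b/λ_max = (2.898×10⁻³ m·K)/(4.236×10⁻⁵ m) = 68.4 K.

T ≈ 68.4 K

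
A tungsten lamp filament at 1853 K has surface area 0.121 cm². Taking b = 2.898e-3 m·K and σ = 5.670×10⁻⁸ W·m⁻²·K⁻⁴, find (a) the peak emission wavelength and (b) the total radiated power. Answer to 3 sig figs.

(a) λ_max = b/T = 2.898×10⁻³/1853 = 1.564×10⁻⁶ m = 1.56 μm.
Area A = 0.121 cm² = 1.21×10⁻⁵ m².
(b) P = σAT⁴ = 5.670×10⁻⁸×1.21×10⁻⁵×(1853)⁴ = 8.09 W.

λ_max ≈ 1.56 μm; P ≈ 8.09 W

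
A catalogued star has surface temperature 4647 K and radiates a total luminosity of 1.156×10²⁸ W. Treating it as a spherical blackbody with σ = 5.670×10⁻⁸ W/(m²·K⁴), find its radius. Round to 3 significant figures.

L = 4πR²σT⁴ ⇒ R = √(L/(4πσT⁴)).
σT⁴ = 2.64407×10⁷ W/m², so R = √(1.156×10²⁸/(4π×2.64407×10⁷)) = 5.90×10⁹ m.

R ≈ 5.90×10⁹ m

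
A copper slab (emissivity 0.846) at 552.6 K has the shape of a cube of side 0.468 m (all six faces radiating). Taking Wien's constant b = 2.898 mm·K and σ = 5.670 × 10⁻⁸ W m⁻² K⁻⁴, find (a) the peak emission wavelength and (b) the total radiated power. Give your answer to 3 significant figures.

(a) λ_max = b/T = 2.898×10⁻³/552.6 = 5.244×10⁻⁶ m = 5.24 μm.
Area A = 6s² = 6×(0.468 m)² = 1.31414 m².
(b) P = εσAT⁴ = 0.846×5.670×10⁻⁸×1.31414×(552.6)⁴ = 5.88×10³ W.

λ_max ≈ 5.24 μm; P ≈ 5.88×10³ W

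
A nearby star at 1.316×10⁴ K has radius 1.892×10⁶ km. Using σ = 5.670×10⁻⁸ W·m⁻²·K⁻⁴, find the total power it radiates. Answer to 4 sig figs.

P ≈ 7.650×10²⁸ W

Surface area A = 4πR² = 4π(1.892×10⁹ m)² = 4.49834×10¹⁹ m².
P = σAT⁴ = 5.670×10⁻⁸ × 4.49834×10¹⁹ × (1.316×10⁴)⁴ = 7.650×10²⁸ W.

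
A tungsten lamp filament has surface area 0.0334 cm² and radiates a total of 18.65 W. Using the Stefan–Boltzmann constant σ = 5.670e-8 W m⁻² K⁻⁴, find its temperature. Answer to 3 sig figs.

T ≈ 3.15×10³ K

Area A = 0.0334 cm² = 3.34×10⁻⁶ m².
P = σAT⁴ ⇒ T = (P/(σA))^(1/4) = (18.65/(5.670×10⁻⁸×3.34×10⁻⁶))^(1/4) = 3.15×10³ K.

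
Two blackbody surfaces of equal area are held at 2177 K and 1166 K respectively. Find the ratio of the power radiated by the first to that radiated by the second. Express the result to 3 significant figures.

With equal areas, P₁/P₂ = (T₁/T₂)⁴ = (2177/1166)⁴ = 12.2.

P₁/P₂ ≈ 12.2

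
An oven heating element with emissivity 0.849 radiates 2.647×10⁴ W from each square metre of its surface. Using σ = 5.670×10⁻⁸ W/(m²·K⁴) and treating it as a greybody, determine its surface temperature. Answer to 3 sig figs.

T ≈ 861 K

I = εσT⁴, so T = (I/εσ)^(1/4) = (2.647×10⁴/(0.849×5.670×10⁻⁸))^(1/4) = 861 K.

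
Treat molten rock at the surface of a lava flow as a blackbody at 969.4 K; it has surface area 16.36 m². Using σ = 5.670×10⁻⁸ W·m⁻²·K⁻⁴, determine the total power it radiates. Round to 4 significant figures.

Area A = 16.36 m².
P = σAT⁴ = 5.670×10⁻⁸ × 16.36 × (969.4)⁴ = 8.192×10⁵ W.

P ≈ 8.192×10⁵ W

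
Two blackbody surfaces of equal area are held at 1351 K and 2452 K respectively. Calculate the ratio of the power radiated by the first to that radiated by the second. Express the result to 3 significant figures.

With equal areas, P₁/P₂ = (T₁/T₂)⁴ = (1351/2452)⁴ = 0.0922.

P₁/P₂ ≈ 0.0922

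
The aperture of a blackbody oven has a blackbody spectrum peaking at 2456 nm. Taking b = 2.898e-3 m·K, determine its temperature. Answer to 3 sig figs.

Wien's law gives T = b/λ_max = (2.898×10⁻³ m·K)/(2.456×10⁻⁶ m) = 1.18×10³ K.

T ≈ 1.18×10³ K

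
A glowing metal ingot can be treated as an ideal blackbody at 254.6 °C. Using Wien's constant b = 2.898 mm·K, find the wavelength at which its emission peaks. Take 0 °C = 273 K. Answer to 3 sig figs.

λ_max ≈ 5.49 μm

T = 254.6 °C + 273 = 527.6 K.
Wien's displacement law: λ_max = b/T = (2.898×10⁻³ m·K)/(527.6 K) = 5.493×10⁻⁶ m.
That is 5.49 μm, in the infrared range.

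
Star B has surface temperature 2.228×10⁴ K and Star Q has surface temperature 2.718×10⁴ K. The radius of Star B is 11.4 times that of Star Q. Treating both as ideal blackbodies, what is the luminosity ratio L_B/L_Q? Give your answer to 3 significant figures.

L_B/L_Q ≈ 58.7

L ∝ R²T⁴, so L_B/L_Q = (R_B/R_Q)²(T_B/T_Q)⁴ = (11.4)² × (2.228×10⁴/2.718×10⁴)⁴ = 129.96 × 0.451505 = 58.7.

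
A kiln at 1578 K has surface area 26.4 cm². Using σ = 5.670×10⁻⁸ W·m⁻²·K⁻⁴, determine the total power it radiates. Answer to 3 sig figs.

P ≈ 928 W

Area A = 26.4 cm² = 2.64×10⁻³ m².
P = σAT⁴ = 5.670×10⁻⁸ × 2.64×10⁻³ × (1578)⁴ = 928 W.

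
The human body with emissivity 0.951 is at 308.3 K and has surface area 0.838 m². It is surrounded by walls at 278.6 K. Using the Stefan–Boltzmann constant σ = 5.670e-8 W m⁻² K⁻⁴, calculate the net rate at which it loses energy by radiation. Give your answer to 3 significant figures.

Area A = 0.838 m².
Net radiated power P_net = εσA(T⁴ − T₀⁴) = 0.951×5.670×10⁻⁸×0.838×(308.3⁴ − 278.6⁴).
T⁴ − T₀⁴ = 9.03429×10⁹ − 6.02455×10⁹ = 3.00974×10⁹ K⁴, so P_net = 136 W.

Net loss ≈ 136 W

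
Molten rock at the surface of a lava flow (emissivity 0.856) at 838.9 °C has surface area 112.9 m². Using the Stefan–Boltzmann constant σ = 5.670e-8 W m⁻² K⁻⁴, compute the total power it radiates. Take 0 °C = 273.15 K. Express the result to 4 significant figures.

P ≈ 8.380×10⁶ W

T = 838.9 °C + 273.15 = 1112.05 K.
Area A = 112.9 m².
P = εσAT⁴ = 0.856 × 5.670×10⁻⁸ × 112.9 × (1112.05)⁴ = 8.380×10⁶ W.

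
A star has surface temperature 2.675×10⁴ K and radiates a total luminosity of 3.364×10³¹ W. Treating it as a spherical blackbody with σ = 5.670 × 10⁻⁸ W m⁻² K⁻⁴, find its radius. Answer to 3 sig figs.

L = 4πR²σT⁴ ⇒ R = √(L/(4πσT⁴)).
σT⁴ = 2.90321×10¹⁰ W/m², so R = √(3.364×10³¹/(4π×2.90321×10¹⁰)) = 9.60×10⁹ m.

R ≈ 9.60×10⁹ m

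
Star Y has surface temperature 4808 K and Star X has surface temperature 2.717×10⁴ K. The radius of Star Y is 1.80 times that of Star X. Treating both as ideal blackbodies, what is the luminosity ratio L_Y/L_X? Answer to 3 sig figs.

L_Y/L_X ≈ 3.18×10⁻³

L ∝ R²T⁴, so L_Y/L_X = (R_Y/R_X)²(T_Y/T_X)⁴ = (1.80)² × (4808/2.717×10⁴)⁴ = 3.24 × 9.80617×10⁻⁴ = 3.18×10⁻³.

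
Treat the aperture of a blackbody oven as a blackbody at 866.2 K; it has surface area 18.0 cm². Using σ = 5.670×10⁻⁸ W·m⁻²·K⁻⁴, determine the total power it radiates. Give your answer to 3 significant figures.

Area A = 18.0 cm² = 1.80×10⁻³ m².
P = σAT⁴ = 5.670×10⁻⁸ × 1.80×10⁻³ × (866.2)⁴ = 57.5 W.

P ≈ 57.5 W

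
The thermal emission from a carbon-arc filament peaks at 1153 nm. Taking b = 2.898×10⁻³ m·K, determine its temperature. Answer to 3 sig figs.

T ≈ 2.51×10³ K

Wien's law gives T = b/λ_max = (2.898×10⁻³ m·K)/(1.153×10⁻⁶ m) = 2.51×10³ K.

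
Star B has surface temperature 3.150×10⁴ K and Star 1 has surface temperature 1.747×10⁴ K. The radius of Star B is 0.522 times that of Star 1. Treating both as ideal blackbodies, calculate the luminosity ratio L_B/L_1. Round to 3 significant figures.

L_B/L_1 ≈ 2.88

L ∝ R²T⁴, so L_B/L_1 = (R_B/R_1)²(T_B/T_1)⁴ = (0.522)² × (3.150×10⁴/1.747×10⁴)⁴ = 0.272484 × 10.5699 = 2.88.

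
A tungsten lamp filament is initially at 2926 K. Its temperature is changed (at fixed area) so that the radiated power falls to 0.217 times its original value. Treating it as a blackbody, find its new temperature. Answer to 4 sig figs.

T₂ ≈ 1997 K

P ∝ T⁴, so T₂/T₁ = (P₂/P₁)^(1/4) = (0.217)^(1/4) = 0.682519.
T₂ = 2926 × 0.682519 = 1997 K.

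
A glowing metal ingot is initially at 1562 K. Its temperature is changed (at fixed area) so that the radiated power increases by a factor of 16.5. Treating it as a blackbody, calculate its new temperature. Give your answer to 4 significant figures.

P ∝ T⁴, so T₂/T₁ = (P₂/P₁)^(1/4) = (16.5)^(1/4) = 2.01545.
T₂ = 1562 × 2.01545 = 3148 K.

T₂ ≈ 3148 K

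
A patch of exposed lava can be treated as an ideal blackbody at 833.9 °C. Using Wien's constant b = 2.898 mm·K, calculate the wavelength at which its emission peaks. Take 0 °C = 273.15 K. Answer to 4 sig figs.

T = 833.9 °C + 273.15 = 1107.05 K.
Wien's displacement law: λ_max = b/T = (2.898×10⁻³ m·K)/(1107.05 K) = 2.6178×10⁻⁶ m.
That is 2618 nm, in the infrared range.

λ_max ≈ 2618 nm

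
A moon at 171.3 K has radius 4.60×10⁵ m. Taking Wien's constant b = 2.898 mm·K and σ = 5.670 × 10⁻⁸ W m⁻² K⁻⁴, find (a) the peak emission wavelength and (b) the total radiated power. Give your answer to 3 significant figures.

(a) λ_max = b/T = 2.898×10⁻³/171.3 = 1.692×10⁻⁵ m = 16.9 μm.
Surface area A = 4πR² = 4π(4.60×10⁵ m)² = 2.65904×10¹² m².
(b) P = σAT⁴ = 5.670×10⁻⁸×2.65904×10¹²×(171.3)⁴ = 1.30×10¹⁴ W.

λ_max ≈ 16.9 μm; P ≈ 1.30×10¹⁴ W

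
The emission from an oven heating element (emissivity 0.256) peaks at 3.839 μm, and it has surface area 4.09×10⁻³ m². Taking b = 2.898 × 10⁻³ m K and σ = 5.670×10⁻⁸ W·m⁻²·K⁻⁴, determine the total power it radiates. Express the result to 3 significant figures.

Wien's law: T = b/λ_max = 2.898×10⁻³/3.839×10⁻⁶ = 754.884 K.
Area A = 4.09×10⁻³ m².
Then P = εσAT⁴ = 0.256×5.670×10⁻⁸×4.09×10⁻³×(754.884)⁴ = 19.3 W.

P ≈ 19.3 W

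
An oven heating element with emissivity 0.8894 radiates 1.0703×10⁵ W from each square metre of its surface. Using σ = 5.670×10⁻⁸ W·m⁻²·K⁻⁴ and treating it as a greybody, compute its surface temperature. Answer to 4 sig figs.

I = εσT⁴, so T = (I/εσ)^(1/4) = (1.0703×10⁵/(0.8894×5.670×10⁻⁸))^(1/4) = 1207 K.

T ≈ 1207 K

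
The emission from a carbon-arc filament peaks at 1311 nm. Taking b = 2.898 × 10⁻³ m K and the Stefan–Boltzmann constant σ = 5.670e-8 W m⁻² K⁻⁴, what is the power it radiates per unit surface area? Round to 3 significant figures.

I ≈ 1.35×10⁶ W/m²

Wien's law: T = b/λ_max = 2.898×10⁻³/1.311×10⁻⁶ = 2210.53 K.
Then I = σT⁴ = 5.670×10⁻⁸×(2210.53)⁴ = 1.35×10⁶ W/m².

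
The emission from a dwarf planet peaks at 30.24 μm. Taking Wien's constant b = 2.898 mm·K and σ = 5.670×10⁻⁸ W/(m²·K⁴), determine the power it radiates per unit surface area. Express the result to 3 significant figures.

I ≈ 4.78 W/m²

Wien's law: T = b/λ_max = 2.898×10⁻³/3.024×10⁻⁵ = 95.8333 K.
Then I = σT⁴ = 5.670×10⁻⁸×(95.8333)⁴ = 4.78 W/m².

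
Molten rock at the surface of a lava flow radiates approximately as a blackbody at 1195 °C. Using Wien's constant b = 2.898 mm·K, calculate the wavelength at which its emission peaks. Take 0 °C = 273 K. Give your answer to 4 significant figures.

T = 1195 °C + 273 = 1468 K.
Wien's displacement law: λ_max = b/T = (2.898×10⁻³ m·K)/(1468 K) = 1.9741×10⁻⁶ m.
That is 1974 nm, in the infrared range.

λ_max ≈ 1974 nm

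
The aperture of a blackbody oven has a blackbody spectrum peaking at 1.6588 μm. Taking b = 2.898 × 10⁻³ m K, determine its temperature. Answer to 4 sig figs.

T ≈ 1747 K

Wien's law gives T = b/λ_max = (2.898×10⁻³ m·K)/(1.6588×10⁻⁶ m) = 1747 K.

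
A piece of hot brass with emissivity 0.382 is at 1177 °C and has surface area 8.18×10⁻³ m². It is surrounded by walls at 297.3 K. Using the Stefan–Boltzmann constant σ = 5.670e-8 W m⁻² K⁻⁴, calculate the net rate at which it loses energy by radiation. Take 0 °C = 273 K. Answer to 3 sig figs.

Net loss ≈ 782 W

T = 1177 °C + 273 = 1450 K.
Area A = 8.18×10⁻³ m².
Net radiated power P_net = εσA(T⁴ − T₀⁴) = 0.382×5.670×10⁻⁸×8.18×10⁻³×(1450⁴ − 297.3⁴).
T⁴ − T₀⁴ = 4.42051×10¹² − 7.81231×10⁹ = 4.41270×10¹² K⁴, so P_net = 782 W.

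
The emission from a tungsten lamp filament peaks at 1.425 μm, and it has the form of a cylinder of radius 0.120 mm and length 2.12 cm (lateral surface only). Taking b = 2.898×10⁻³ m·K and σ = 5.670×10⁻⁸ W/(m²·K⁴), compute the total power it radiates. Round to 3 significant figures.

P ≈ 15.5 W

Wien's law: T = b/λ_max = 2.898×10⁻³/1.425×10⁻⁶ = 2033.68 K.
Lateral area A = 2πrL = 2π×1.20×10⁻⁴×0.0212 = 1.59844×10⁻⁵ m².
Then P = σAT⁴ = 5.670×10⁻⁸×1.59844×10⁻⁵×(2033.68)⁴ = 15.5 W.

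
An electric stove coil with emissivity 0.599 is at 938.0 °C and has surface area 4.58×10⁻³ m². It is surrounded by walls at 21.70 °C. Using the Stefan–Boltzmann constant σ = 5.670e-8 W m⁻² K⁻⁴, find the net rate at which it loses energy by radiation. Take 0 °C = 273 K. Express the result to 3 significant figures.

T = 938.0 °C + 273 = 1211.0 K.
Surroundings: T = 21.70 °C + 273 = 294.70 K.
Area A = 4.58×10⁻³ m².
Net radiated power P_net = εσA(T⁴ − T₀⁴) = 0.599×5.670×10⁻⁸×4.58×10⁻³×(1211.0⁴ − 294.70⁴).
T⁴ − T₀⁴ = 2.15068×10¹² − 7.54259×10⁹ = 2.14314×10¹² K⁴, so P_net = 333 W.

Net loss ≈ 333 W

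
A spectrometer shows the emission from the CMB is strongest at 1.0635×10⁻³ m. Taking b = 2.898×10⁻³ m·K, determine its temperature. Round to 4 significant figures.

Wien's law gives T = b/λ_max = (2.898×10⁻³ m·K)/(1.0635×10⁻³ m) = 2.725 K.

T ≈ 2.725 K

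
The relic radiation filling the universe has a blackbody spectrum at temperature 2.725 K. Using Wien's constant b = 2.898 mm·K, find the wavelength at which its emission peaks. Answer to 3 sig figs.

Wien's displacement law: λ_max = b/T = (2.898×10⁻³ m·K)/(2.725 K) = 1.063×10⁻³ m.
That is 1.06×10⁻³ m, in the microwave range.

λ_max ≈ 1.06×10⁻³ m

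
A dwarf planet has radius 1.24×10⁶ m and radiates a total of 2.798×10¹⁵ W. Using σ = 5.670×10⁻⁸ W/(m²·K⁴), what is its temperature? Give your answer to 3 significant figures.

T ≈ 225 K

Surface area A = 4πR² = 4π(1.24×10⁶ m)² = 1.93221×10¹³ m².
P = σAT⁴ ⇒ T = (P/(σA))^(1/4) = (2.798×10¹⁵/(5.670×10⁻⁸×1.93221×10¹³))^(1/4) = 225 K.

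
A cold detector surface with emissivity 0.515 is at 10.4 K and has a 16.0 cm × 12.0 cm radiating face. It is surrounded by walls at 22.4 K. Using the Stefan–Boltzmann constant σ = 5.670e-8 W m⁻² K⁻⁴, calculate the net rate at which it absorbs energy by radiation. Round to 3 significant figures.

Net gain ≈ 1.35×10⁻⁴ W

Area A = 0.160 × 0.120 = 0.0192 m².
Net radiated power P_net = εσA(T⁴ − T₀⁴) = 0.515×5.670×10⁻⁸×0.0192×(10.4⁴ − 22.4⁴).
T⁴ − T₀⁴ = 11698.6 − 2.51763×10⁵ = -2.40064×10⁵ K⁴, so P_net = -1.35×10⁻⁴ W — negative, meaning a net gain of 1.35×10⁻⁴ W.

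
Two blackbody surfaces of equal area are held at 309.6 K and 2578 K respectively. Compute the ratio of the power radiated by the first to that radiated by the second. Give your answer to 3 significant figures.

P₁/P₂ ≈ 2.08×10⁻⁴

With equal areas, P₁/P₂ = (T₁/T₂)⁴ = (309.6/2578)⁴ = 2.08×10⁻⁴.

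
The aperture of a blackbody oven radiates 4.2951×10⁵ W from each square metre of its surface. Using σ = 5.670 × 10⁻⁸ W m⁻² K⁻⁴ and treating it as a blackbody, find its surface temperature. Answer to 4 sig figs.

I = σT⁴, so T = (I/σ)^(1/4) = (4.2951×10⁵/(5.670×10⁻⁸))^(1/4) = 1659 K.

T ≈ 1659 K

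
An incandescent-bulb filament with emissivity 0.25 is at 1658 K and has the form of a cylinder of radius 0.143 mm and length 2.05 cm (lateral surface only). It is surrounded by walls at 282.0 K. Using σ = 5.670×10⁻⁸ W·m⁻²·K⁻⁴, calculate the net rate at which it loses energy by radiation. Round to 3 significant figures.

Net loss ≈ 1.97 W

Lateral area A = 2πrL = 2π×1.43×10⁻⁴×0.0205 = 1.84192×10⁻⁵ m².
Net radiated power P_net = εσA(T⁴ − T₀⁴) = 0.25×5.670×10⁻⁸×1.84192×10⁻⁵×(1658⁴ − 282.0⁴).
T⁴ − T₀⁴ = 7.55680×10¹² − 6.32407×10⁹ = 7.55048×10¹² K⁴, so P_net = 1.97 W.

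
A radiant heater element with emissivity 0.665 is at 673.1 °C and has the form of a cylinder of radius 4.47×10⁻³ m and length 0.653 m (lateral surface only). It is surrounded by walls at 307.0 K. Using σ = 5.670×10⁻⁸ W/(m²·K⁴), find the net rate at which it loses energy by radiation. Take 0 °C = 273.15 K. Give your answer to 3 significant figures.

Net loss ≈ 548 W

T = 673.1 °C + 273.15 = 946.25 K.
Lateral area A = 2πrL = 2π×4.47×10⁻³×0.653 = 0.0183401 m².
Net radiated power P_net = εσA(T⁴ − T₀⁴) = 0.665×5.670×10⁻⁸×0.0183401×(946.25⁴ − 307.0⁴).
T⁴ − T₀⁴ = 8.01722×10¹¹ − 8.88287×10⁹ = 7.92839×10¹¹ K⁴, so P_net = 548 W.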